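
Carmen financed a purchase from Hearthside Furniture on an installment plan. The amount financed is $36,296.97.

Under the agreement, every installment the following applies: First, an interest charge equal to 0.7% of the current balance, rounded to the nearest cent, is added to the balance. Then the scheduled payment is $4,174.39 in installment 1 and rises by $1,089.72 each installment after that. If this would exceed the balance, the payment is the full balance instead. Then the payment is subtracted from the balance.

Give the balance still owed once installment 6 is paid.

Installment 1: opening $36,296.97; interest $254.08 → $36,551.05; payment $4,174.39; balance $32,376.66
Installment 2: opening $32,376.66; interest $226.64 → $32,603.30; payment $5,264.11; balance $27,339.19
Installment 3: opening $27,339.19; interest $191.37 → $27,530.56; payment $6,353.83; balance $21,176.73
Installment 4: opening $21,176.73; interest $148.24 → $21,324.97; payment $7,443.55; balance $13,881.42
Installment 5: opening $13,881.42; interest $97.17 → $13,978.59; payment $8,533.27; balance $5,445.32
Installment 6: opening $5,445.32; interest $38.12 → $5,483.44; payment $5,483.44; balance $0.00

$0.00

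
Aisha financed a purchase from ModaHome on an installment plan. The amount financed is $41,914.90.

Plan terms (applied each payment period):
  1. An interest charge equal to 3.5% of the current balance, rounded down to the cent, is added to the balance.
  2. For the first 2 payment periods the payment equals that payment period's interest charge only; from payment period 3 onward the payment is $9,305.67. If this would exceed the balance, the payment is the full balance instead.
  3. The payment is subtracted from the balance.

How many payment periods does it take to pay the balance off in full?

Payment period 1: $41,914.90 +$1,467.02 interest = $43,381.92; pay $1,467.02 → $41,914.90
Payment period 2: $41,914.90 +$1,467.02 interest = $43,381.92; pay $1,467.02 → $41,914.90
Payment period 3: $41,914.90 +$1,467.02 interest = $43,381.92; pay $9,305.67 → $34,076.25
Payment period 4: $34,076.25 +$1,192.66 interest = $35,268.91; pay $9,305.67 → $25,963.24
Payment period 5: $25,963.24 +$908.71 interest = $26,871.95; pay $9,305.67 → $17,566.28
Payment period 6: $17,566.28 +$614.81 interest = $18,181.09; pay $9,305.67 → $8,875.42
Payment period 7: $8,875.42 +$310.63 interest = $9,186.05; pay $9,186.05 → $0.00
Balance reaches $0.00 in payment period 7.

7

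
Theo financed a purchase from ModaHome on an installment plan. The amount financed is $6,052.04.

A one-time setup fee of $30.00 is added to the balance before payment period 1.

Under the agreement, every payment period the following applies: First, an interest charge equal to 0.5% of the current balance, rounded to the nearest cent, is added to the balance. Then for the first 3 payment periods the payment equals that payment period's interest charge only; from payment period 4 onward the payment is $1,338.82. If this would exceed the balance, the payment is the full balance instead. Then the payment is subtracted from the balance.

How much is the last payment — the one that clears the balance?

$813.07

Payment period 1: $6,082.04 +$30.41 interest = $6,112.45; pay $30.41 → $6,082.04
Payment period 2: $6,082.04 +$30.41 interest = $6,112.45; pay $30.41 → $6,082.04
Payment period 3: $6,082.04 +$30.41 interest = $6,112.45; pay $30.41 → $6,082.04
Payment period 4: $6,082.04 +$30.41 interest = $6,112.45; pay $1,338.82 → $4,773.63
Payment period 5: $4,773.63 +$23.87 interest = $4,797.50; pay $1,338.82 → $3,458.68
Payment period 6: $3,458.68 +$17.29 interest = $3,475.97; pay $1,338.82 → $2,137.15
Payment period 7: $2,137.15 +$10.69 interest = $2,147.84; pay $1,338.82 → $809.02
Payment period 8: $809.02 +$4.05 interest = $813.07; pay $813.07 → $0.00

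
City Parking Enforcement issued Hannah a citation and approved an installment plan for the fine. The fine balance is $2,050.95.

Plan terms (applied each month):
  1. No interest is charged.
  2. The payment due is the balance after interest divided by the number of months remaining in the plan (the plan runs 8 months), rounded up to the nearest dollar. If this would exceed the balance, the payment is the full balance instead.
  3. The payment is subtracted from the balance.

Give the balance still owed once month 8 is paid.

Month 1: opening $2,050.95; payment $257.00; balance $1,793.95
Month 2: opening $1,793.95; payment $257.00; balance $1,536.95
Month 3: opening $1,536.95; payment $257.00; balance $1,279.95
Month 4: opening $1,279.95; payment $256.00; balance $1,023.95
Month 5: opening $1,023.95; payment $256.00; balance $767.95
Month 6: opening $767.95; payment $256.00; balance $511.95
Month 7: opening $511.95; payment $256.00; balance $255.95
Month 8: opening $255.95; payment $255.95; balance $0.00

$0.00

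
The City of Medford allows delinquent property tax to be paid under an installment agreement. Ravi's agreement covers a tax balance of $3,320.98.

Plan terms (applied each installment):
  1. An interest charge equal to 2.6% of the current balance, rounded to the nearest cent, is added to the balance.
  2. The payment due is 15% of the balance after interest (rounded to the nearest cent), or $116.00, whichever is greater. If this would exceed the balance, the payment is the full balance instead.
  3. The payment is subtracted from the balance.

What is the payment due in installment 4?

$339.00

Installment 1: opening $3,320.98; interest $86.35 → $3,407.33; payment $511.10; balance $2,896.23
Installment 2: opening $2,896.23; interest $75.30 → $2,971.53; payment $445.73; balance $2,525.80
Installment 3: opening $2,525.80; interest $65.67 → $2,591.47; payment $388.72; balance $2,202.75
Installment 4: opening $2,202.75; interest $57.27 → $2,260.02; payment $339.00; balance $1,921.02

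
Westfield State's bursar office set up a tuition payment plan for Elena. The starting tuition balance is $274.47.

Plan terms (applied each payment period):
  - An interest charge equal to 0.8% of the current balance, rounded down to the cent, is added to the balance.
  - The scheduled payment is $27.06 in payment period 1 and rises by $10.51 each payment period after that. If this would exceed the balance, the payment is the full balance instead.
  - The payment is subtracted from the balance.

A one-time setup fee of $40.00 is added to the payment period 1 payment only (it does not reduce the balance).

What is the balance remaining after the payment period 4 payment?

$110.40

Payment period 1: opening $274.47; interest $2.19 → $276.66; payment $27.06 (+ $40.00 fee); balance $249.60
Payment period 2: opening $249.60; interest $1.99 → $251.59; payment $37.57; balance $214.02
Payment period 3: opening $214.02; interest $1.71 → $215.73; payment $48.08; balance $167.65
Payment period 4: opening $167.65; interest $1.34 → $168.99; payment $58.59; balance $110.40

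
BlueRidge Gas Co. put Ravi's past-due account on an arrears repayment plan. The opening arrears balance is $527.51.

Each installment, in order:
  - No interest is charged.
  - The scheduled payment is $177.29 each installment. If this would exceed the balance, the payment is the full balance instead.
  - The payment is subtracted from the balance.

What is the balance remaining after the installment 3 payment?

# | Opening | Payment | End bal
1 | $527.51 | $177.29 | $350.22
2 | $350.22 | $177.29 | $172.93
3 | $172.93 | $172.93 | $0.00

$0.00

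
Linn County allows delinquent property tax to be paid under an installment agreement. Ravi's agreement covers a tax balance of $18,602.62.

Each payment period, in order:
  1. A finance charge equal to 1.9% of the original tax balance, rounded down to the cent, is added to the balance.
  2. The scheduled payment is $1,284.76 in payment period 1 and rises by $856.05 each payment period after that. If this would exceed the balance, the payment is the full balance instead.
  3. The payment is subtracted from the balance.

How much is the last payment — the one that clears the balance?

$527.39

# | Opening | Interest | Payment | End bal
1 | $18,602.62 | $353.44 | $1,284.76 | $17,671.30
2 | $17,671.30 | $353.44 | $2,140.81 | $15,883.93
3 | $15,883.93 | $353.44 | $2,996.86 | $13,240.51
4 | $13,240.51 | $353.44 | $3,852.91 | $9,741.04
5 | $9,741.04 | $353.44 | $4,708.96 | $5,385.52
6 | $5,385.52 | $353.44 | $5,565.01 | $173.95
7 | $173.95 | $353.44 | $527.39 | $0.00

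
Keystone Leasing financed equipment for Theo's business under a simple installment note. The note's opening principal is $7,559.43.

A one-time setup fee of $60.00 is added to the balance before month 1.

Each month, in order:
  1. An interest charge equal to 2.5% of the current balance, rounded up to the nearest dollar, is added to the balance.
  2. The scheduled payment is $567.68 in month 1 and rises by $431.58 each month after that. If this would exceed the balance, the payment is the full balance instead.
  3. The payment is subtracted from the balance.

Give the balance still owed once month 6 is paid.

Month 1: $7,619.43 +$191.00 interest = $7,810.43; pay $567.68 → $7,242.75
Month 2: $7,242.75 +$182.00 interest = $7,424.75; pay $999.26 → $6,425.49
Month 3: $6,425.49 +$161.00 interest = $6,586.49; pay $1,430.84 → $5,155.65
Month 4: $5,155.65 +$129.00 interest = $5,284.65; pay $1,862.42 → $3,422.23
Month 5: $3,422.23 +$86.00 interest = $3,508.23; pay $2,294.00 → $1,214.23
Month 6: $1,214.23 +$31.00 interest = $1,245.23; pay $1,245.23 → $0.00

$0.00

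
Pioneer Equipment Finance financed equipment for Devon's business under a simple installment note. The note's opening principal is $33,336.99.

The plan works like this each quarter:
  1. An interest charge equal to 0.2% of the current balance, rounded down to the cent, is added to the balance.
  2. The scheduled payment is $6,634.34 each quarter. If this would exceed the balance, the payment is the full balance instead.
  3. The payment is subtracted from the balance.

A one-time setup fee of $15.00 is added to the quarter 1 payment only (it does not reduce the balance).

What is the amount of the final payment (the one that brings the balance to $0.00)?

Quarter 1: $33,336.99 +$66.67 interest = $33,403.66; pay $6,634.34 (+ $15.00 fee) → $26,769.32
Quarter 2: $26,769.32 +$53.53 interest = $26,822.85; pay $6,634.34 → $20,188.51
Quarter 3: $20,188.51 +$40.37 interest = $20,228.88; pay $6,634.34 → $13,594.54
Quarter 4: $13,594.54 +$27.18 interest = $13,621.72; pay $6,634.34 → $6,987.38
Quarter 5: $6,987.38 +$13.97 interest = $7,001.35; pay $6,634.34 → $367.01
Quarter 6: $367.01 +$0.73 interest = $367.74; pay $367.74 → $0.00

$367.74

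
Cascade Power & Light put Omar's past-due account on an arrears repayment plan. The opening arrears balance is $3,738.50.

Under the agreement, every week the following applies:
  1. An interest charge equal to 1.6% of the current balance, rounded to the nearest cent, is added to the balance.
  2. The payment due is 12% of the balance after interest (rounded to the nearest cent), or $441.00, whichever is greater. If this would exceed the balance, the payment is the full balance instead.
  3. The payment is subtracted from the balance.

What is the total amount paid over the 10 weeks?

# | Opening | Interest | Payment | End bal
1 | $3,738.50 | $59.82 | $455.80 | $3,342.52
2 | $3,342.52 | $53.48 | $441.00 | $2,955.00
3 | $2,955.00 | $47.28 | $441.00 | $2,561.28
4 | $2,561.28 | $40.98 | $441.00 | $2,161.26
5 | $2,161.26 | $34.58 | $441.00 | $1,754.84
6 | $1,754.84 | $28.08 | $441.00 | $1,341.92
7 | $1,341.92 | $21.47 | $441.00 | $922.39
8 | $922.39 | $14.76 | $441.00 | $496.15
9 | $496.15 | $7.94 | $441.00 | $63.09
10 | $63.09 | $1.01 | $64.10 | $0.00
Total paid: $4,047.90

$4,047.90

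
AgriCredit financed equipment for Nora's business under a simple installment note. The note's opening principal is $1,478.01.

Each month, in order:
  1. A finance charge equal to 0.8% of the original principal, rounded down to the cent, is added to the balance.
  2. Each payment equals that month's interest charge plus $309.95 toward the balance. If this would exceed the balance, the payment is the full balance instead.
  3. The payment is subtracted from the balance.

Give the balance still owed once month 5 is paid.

$0.00

Month 1: $1,478.01 +$11.82 interest = $1,489.83; pay $321.77 → $1,168.06
Month 2: $1,168.06 +$11.82 interest = $1,179.88; pay $321.77 → $858.11
Month 3: $858.11 +$11.82 interest = $869.93; pay $321.77 → $548.16
Month 4: $548.16 +$11.82 interest = $559.98; pay $321.77 → $238.21
Month 5: $238.21 +$11.82 interest = $250.03; pay $250.03 → $0.00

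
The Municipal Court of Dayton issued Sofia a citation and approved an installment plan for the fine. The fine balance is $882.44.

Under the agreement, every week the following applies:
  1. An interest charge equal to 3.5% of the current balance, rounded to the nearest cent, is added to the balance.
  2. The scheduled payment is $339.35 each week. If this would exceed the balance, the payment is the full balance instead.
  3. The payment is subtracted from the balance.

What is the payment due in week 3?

Week 1: opening $882.44; interest $30.89 → $913.33; payment $339.35; balance $573.98
Week 2: opening $573.98; interest $20.09 → $594.07; payment $339.35; balance $254.72
Week 3: opening $254.72; interest $8.92 → $263.64; payment $263.64; balance $0.00

$263.64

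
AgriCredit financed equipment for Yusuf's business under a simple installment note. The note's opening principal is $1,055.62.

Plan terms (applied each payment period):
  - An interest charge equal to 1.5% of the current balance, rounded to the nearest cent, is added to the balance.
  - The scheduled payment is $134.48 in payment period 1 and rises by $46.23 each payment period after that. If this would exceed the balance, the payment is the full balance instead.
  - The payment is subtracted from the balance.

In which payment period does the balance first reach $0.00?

Payment period 1: $1,055.62 +$15.83 interest = $1,071.45; pay $134.48 → $936.97
Payment period 2: $936.97 +$14.05 interest = $951.02; pay $180.71 → $770.31
Payment period 3: $770.31 +$11.55 interest = $781.86; pay $226.94 → $554.92
Payment period 4: $554.92 +$8.32 interest = $563.24; pay $273.17 → $290.07
Payment period 5: $290.07 +$4.35 interest = $294.42; pay $294.42 → $0.00
Balance reaches $0.00 in payment period 5.

5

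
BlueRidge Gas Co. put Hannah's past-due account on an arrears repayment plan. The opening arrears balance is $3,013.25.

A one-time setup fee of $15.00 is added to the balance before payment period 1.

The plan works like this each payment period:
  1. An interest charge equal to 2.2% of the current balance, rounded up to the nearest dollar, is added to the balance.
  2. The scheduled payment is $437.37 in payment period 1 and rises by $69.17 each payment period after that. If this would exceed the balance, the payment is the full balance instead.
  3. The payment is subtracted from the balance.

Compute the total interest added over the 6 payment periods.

$246.00

Payment period 1: $3,028.25 +$67.00 interest = $3,095.25; pay $437.37 → $2,657.88
Payment period 2: $2,657.88 +$59.00 interest = $2,716.88; pay $506.54 → $2,210.34
Payment period 3: $2,210.34 +$49.00 interest = $2,259.34; pay $575.71 → $1,683.63
Payment period 4: $1,683.63 +$38.00 interest = $1,721.63; pay $644.88 → $1,076.75
Payment period 5: $1,076.75 +$24.00 interest = $1,100.75; pay $714.05 → $386.70
Payment period 6: $386.70 +$9.00 interest = $395.70; pay $395.70 → $0.00
Total interest: $67.00 + $59.00 + $49.00 + $38.00 + $24.00 + $9.00 = $246.00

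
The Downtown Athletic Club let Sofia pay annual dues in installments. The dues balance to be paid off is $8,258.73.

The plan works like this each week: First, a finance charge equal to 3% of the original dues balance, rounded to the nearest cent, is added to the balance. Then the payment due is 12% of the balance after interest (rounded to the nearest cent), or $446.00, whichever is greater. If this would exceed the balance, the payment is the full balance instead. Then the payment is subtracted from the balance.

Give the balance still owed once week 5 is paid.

$5,216.46

# | Opening | Interest | Payment | End bal
1 | $8,258.73 | $247.76 | $1,020.78 | $7,485.71
2 | $7,485.71 | $247.76 | $928.02 | $6,805.45
3 | $6,805.45 | $247.76 | $846.39 | $6,206.82
4 | $6,206.82 | $247.76 | $774.55 | $5,680.03
5 | $5,680.03 | $247.76 | $711.33 | $5,216.46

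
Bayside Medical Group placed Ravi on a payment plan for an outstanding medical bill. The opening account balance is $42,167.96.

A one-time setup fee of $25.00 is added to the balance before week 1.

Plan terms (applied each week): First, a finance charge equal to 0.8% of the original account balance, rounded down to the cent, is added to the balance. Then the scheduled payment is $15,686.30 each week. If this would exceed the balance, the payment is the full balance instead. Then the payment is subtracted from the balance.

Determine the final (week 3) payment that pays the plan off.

Week 1: opening $42,192.96; interest $337.34 → $42,530.30; payment $15,686.30; balance $26,844.00
Week 2: opening $26,844.00; interest $337.34 → $27,181.34; payment $15,686.30; balance $11,495.04
Week 3: opening $11,495.04; interest $337.34 → $11,832.38; payment $11,832.38; balance $0.00

$11,832.38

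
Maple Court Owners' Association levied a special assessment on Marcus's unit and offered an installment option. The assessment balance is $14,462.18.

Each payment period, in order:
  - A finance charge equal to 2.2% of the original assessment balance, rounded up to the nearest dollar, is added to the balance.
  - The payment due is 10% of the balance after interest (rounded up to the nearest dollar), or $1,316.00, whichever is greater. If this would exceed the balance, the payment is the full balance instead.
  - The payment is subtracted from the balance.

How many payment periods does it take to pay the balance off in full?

15

# | Opening | Interest | Payment | End bal
1 | $14,462.18 | $319.00 | $1,479.00 | $13,302.18
2 | $13,302.18 | $319.00 | $1,363.00 | $12,258.18
3 | $12,258.18 | $319.00 | $1,316.00 | $11,261.18
4 | $11,261.18 | $319.00 | $1,316.00 | $10,264.18
5 | $10,264.18 | $319.00 | $1,316.00 | $9,267.18
6 | $9,267.18 | $319.00 | $1,316.00 | $8,270.18
7 | $8,270.18 | $319.00 | $1,316.00 | $7,273.18
8 | $7,273.18 | $319.00 | $1,316.00 | $6,276.18
9 | $6,276.18 | $319.00 | $1,316.00 | $5,279.18
10 | $5,279.18 | $319.00 | $1,316.00 | $4,282.18
11 | $4,282.18 | $319.00 | $1,316.00 | $3,285.18
12 | $3,285.18 | $319.00 | $1,316.00 | $2,288.18
13 | $2,288.18 | $319.00 | $1,316.00 | $1,291.18
14 | $1,291.18 | $319.00 | $1,316.00 | $294.18
15 | $294.18 | $319.00 | $613.18 | $0.00
Balance reaches $0.00 in payment period 15.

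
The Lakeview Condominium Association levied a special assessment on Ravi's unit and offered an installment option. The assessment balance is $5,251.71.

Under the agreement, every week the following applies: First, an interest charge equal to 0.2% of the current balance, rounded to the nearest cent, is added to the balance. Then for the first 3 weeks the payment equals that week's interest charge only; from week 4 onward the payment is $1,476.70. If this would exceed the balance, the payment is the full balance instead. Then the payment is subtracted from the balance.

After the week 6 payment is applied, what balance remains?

$844.31

Week 1: $5,251.71 +$10.50 interest = $5,262.21; pay $10.50 → $5,251.71
Week 2: $5,251.71 +$10.50 interest = $5,262.21; pay $10.50 → $5,251.71
Week 3: $5,251.71 +$10.50 interest = $5,262.21; pay $10.50 → $5,251.71
Week 4: $5,251.71 +$10.50 interest = $5,262.21; pay $1,476.70 → $3,785.51
Week 5: $3,785.51 +$7.57 interest = $3,793.08; pay $1,476.70 → $2,316.38
Week 6: $2,316.38 +$4.63 interest = $2,321.01; pay $1,476.70 → $844.31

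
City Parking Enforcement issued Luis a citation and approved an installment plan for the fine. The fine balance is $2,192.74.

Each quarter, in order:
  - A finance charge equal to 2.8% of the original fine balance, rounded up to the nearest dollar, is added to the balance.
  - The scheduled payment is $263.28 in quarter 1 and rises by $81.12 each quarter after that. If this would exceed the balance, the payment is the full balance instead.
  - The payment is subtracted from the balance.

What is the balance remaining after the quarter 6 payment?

$0.00

Quarter 1: opening $2,192.74; interest $62.00 → $2,254.74; payment $263.28; balance $1,991.46
Quarter 2: opening $1,991.46; interest $62.00 → $2,053.46; payment $344.40; balance $1,709.06
Quarter 3: opening $1,709.06; interest $62.00 → $1,771.06; payment $425.52; balance $1,345.54
Quarter 4: opening $1,345.54; interest $62.00 → $1,407.54; payment $506.64; balance $900.90
Quarter 5: opening $900.90; interest $62.00 → $962.90; payment $587.76; balance $375.14
Quarter 6: opening $375.14; interest $62.00 → $437.14; payment $437.14; balance $0.00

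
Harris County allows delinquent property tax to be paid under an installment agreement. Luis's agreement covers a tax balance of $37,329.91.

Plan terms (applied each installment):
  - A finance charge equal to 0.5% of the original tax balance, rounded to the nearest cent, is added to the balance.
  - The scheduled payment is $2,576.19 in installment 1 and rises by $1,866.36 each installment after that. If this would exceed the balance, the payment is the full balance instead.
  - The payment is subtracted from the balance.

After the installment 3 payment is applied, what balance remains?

# | Opening | Interest | Payment | End bal
1 | $37,329.91 | $186.65 | $2,576.19 | $34,940.37
2 | $34,940.37 | $186.65 | $4,442.55 | $30,684.47
3 | $30,684.47 | $186.65 | $6,308.91 | $24,562.21

$24,562.21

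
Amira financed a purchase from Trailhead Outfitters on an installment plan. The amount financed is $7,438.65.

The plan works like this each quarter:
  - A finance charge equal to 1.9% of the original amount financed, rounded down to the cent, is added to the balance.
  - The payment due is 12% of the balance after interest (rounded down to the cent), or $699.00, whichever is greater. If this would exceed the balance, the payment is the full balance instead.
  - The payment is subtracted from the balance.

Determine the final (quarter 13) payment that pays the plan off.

# | Opening | Interest | Payment | End bal
1 | $7,438.65 | $141.33 | $909.59 | $6,670.39
2 | $6,670.39 | $141.33 | $817.40 | $5,994.32
3 | $5,994.32 | $141.33 | $736.27 | $5,399.38
4 | $5,399.38 | $141.33 | $699.00 | $4,841.71
5 | $4,841.71 | $141.33 | $699.00 | $4,284.04
6 | $4,284.04 | $141.33 | $699.00 | $3,726.37
7 | $3,726.37 | $141.33 | $699.00 | $3,168.70
8 | $3,168.70 | $141.33 | $699.00 | $2,611.03
9 | $2,611.03 | $141.33 | $699.00 | $2,053.36
10 | $2,053.36 | $141.33 | $699.00 | $1,495.69
11 | $1,495.69 | $141.33 | $699.00 | $938.02
12 | $938.02 | $141.33 | $699.00 | $380.35
13 | $380.35 | $141.33 | $521.68 | $0.00

$521.68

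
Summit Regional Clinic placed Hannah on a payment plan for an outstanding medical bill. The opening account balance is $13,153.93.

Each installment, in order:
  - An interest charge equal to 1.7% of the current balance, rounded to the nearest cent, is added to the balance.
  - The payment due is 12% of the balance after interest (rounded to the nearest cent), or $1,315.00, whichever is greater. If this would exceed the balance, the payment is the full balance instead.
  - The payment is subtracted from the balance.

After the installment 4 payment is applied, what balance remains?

Installment 1: $13,153.93 +$223.62 interest = $13,377.55; pay $1,605.31 → $11,772.24
Installment 2: $11,772.24 +$200.13 interest = $11,972.37; pay $1,436.68 → $10,535.69
Installment 3: $10,535.69 +$179.11 interest = $10,714.80; pay $1,315.00 → $9,399.80
Installment 4: $9,399.80 +$159.80 interest = $9,559.60; pay $1,315.00 → $8,244.60

$8,244.60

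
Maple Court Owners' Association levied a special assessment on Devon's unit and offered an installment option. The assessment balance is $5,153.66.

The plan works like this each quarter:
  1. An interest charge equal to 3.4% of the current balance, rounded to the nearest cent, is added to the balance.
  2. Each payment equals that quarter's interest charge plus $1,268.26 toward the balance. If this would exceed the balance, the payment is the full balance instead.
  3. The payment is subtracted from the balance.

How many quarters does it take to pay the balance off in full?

Quarter 1: opening $5,153.66; interest $175.22 → $5,328.88; payment $1,443.48; balance $3,885.40
Quarter 2: opening $3,885.40; interest $132.10 → $4,017.50; payment $1,400.36; balance $2,617.14
Quarter 3: opening $2,617.14; interest $88.98 → $2,706.12; payment $1,357.24; balance $1,348.88
Quarter 4: opening $1,348.88; interest $45.86 → $1,394.74; payment $1,314.12; balance $80.62
Quarter 5: opening $80.62; interest $2.74 → $83.36; payment $83.36; balance $0.00
Balance reaches $0.00 in quarter 5.

5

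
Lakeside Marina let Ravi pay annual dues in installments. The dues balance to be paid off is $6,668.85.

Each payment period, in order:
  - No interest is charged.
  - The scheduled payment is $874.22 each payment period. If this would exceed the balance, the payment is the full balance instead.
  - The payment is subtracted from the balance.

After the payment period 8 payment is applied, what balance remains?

$0.00

Payment period 1: $6,668.85 − $874.22 → $5,794.63
Payment period 2: $5,794.63 − $874.22 → $4,920.41
Payment period 3: $4,920.41 − $874.22 → $4,046.19
Payment period 4: $4,046.19 − $874.22 → $3,171.97
Payment period 5: $3,171.97 − $874.22 → $2,297.75
Payment period 6: $2,297.75 − $874.22 → $1,423.53
Payment period 7: $1,423.53 − $874.22 → $549.31
Payment period 8: $549.31 − $549.31 → $0.00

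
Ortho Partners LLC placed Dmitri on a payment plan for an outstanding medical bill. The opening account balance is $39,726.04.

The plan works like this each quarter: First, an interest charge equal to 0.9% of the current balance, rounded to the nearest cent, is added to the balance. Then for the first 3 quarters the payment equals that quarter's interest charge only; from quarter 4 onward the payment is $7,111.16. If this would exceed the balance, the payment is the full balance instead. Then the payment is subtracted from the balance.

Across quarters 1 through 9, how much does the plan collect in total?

Quarter 1: opening $39,726.04; interest $357.53 → $40,083.57; payment $357.53; balance $39,726.04
Quarter 2: opening $39,726.04; interest $357.53 → $40,083.57; payment $357.53; balance $39,726.04
Quarter 3: opening $39,726.04; interest $357.53 → $40,083.57; payment $357.53; balance $39,726.04
Quarter 4: opening $39,726.04; interest $357.53 → $40,083.57; payment $7,111.16; balance $32,972.41
Quarter 5: opening $32,972.41; interest $296.75 → $33,269.16; payment $7,111.16; balance $26,158.00
Quarter 6: opening $26,158.00; interest $235.42 → $26,393.42; payment $7,111.16; balance $19,282.26
Quarter 7: opening $19,282.26; interest $173.54 → $19,455.80; payment $7,111.16; balance $12,344.64
Quarter 8: opening $12,344.64; interest $111.10 → $12,455.74; payment $7,111.16; balance $5,344.58
Quarter 9: opening $5,344.58; interest $48.10 → $5,392.68; payment $5,392.68; balance $0.00
Total paid: $42,021.07

$42,021.07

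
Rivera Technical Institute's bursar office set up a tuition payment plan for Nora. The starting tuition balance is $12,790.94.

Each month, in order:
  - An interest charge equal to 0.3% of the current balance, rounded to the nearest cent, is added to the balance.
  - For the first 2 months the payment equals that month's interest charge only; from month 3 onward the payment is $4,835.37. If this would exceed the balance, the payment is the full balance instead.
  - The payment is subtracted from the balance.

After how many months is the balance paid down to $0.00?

Month 1: opening $12,790.94; interest $38.37 → $12,829.31; payment $38.37; balance $12,790.94
Month 2: opening $12,790.94; interest $38.37 → $12,829.31; payment $38.37; balance $12,790.94
Month 3: opening $12,790.94; interest $38.37 → $12,829.31; payment $4,835.37; balance $7,993.94
Month 4: opening $7,993.94; interest $23.98 → $8,017.92; payment $4,835.37; balance $3,182.55
Month 5: opening $3,182.55; interest $9.55 → $3,192.10; payment $3,192.10; balance $0.00
Balance reaches $0.00 in month 5.

5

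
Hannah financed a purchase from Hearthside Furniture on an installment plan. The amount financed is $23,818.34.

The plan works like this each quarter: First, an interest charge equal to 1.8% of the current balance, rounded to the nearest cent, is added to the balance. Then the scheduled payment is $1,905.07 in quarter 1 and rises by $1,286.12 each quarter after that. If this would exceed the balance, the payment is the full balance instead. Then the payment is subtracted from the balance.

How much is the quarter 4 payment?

$5,763.43

# | Opening | Interest | Payment | End bal
1 | $23,818.34 | $428.73 | $1,905.07 | $22,342.00
2 | $22,342.00 | $402.16 | $3,191.19 | $19,552.97
3 | $19,552.97 | $351.95 | $4,477.31 | $15,427.61
4 | $15,427.61 | $277.70 | $5,763.43 | $9,941.88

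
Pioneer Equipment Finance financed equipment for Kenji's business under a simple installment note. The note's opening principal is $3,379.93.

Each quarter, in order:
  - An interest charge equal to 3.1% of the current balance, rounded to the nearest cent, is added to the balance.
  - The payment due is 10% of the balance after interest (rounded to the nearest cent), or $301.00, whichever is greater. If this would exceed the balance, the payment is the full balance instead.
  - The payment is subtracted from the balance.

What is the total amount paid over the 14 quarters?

$4,185.39

# | Opening | Interest | Payment | End bal
1 | $3,379.93 | $104.78 | $348.47 | $3,136.24
2 | $3,136.24 | $97.22 | $323.35 | $2,910.11
3 | $2,910.11 | $90.21 | $301.00 | $2,699.32
4 | $2,699.32 | $83.68 | $301.00 | $2,482.00
5 | $2,482.00 | $76.94 | $301.00 | $2,257.94
6 | $2,257.94 | $70.00 | $301.00 | $2,026.94
7 | $2,026.94 | $62.84 | $301.00 | $1,788.78
8 | $1,788.78 | $55.45 | $301.00 | $1,543.23
9 | $1,543.23 | $47.84 | $301.00 | $1,290.07
10 | $1,290.07 | $39.99 | $301.00 | $1,029.06
11 | $1,029.06 | $31.90 | $301.00 | $759.96
12 | $759.96 | $23.56 | $301.00 | $482.52
13 | $482.52 | $14.96 | $301.00 | $196.48
14 | $196.48 | $6.09 | $202.57 | $0.00
Total paid: $4,185.39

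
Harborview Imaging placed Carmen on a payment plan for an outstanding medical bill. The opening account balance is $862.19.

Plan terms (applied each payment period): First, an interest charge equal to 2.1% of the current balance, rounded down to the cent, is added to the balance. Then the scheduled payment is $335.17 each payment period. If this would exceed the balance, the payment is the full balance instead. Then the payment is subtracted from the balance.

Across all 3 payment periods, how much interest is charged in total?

# | Opening | Interest | Payment | End bal
1 | $862.19 | $18.10 | $335.17 | $545.12
2 | $545.12 | $11.44 | $335.17 | $221.39
3 | $221.39 | $4.64 | $226.03 | $0.00
Total interest: $18.10 + $11.44 + $4.64 = $34.18

$34.18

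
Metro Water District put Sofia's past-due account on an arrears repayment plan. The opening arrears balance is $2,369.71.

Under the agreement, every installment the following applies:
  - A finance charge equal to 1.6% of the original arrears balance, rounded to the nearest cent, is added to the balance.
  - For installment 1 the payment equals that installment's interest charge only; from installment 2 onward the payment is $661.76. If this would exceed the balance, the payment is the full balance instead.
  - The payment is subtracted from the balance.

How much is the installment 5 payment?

# | Opening | Interest | Payment | End bal
1 | $2,369.71 | $37.92 | $37.92 | $2,369.71
2 | $2,369.71 | $37.92 | $661.76 | $1,745.87
3 | $1,745.87 | $37.92 | $661.76 | $1,122.03
4 | $1,122.03 | $37.92 | $661.76 | $498.19
5 | $498.19 | $37.92 | $536.11 | $0.00

$536.11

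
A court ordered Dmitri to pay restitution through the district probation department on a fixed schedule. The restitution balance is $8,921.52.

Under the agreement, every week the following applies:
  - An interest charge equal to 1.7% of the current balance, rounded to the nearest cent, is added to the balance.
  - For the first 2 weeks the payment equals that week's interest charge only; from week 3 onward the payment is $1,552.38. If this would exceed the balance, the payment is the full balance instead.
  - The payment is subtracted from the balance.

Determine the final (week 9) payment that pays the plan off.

$154.44

Week 1: $8,921.52 +$151.67 interest = $9,073.19; pay $151.67 → $8,921.52
Week 2: $8,921.52 +$151.67 interest = $9,073.19; pay $151.67 → $8,921.52
Week 3: $8,921.52 +$151.67 interest = $9,073.19; pay $1,552.38 → $7,520.81
Week 4: $7,520.81 +$127.85 interest = $7,648.66; pay $1,552.38 → $6,096.28
Week 5: $6,096.28 +$103.64 interest = $6,199.92; pay $1,552.38 → $4,647.54
Week 6: $4,647.54 +$79.01 interest = $4,726.55; pay $1,552.38 → $3,174.17
Week 7: $3,174.17 +$53.96 interest = $3,228.13; pay $1,552.38 → $1,675.75
Week 8: $1,675.75 +$28.49 interest = $1,704.24; pay $1,552.38 → $151.86
Week 9: $151.86 +$2.58 interest = $154.44; pay $154.44 → $0.00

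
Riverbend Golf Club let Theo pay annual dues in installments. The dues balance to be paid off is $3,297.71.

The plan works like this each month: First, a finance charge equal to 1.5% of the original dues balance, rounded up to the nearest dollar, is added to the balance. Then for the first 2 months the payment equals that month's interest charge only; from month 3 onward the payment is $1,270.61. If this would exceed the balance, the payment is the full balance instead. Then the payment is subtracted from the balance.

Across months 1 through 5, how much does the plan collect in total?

# | Opening | Interest | Payment | End bal
1 | $3,297.71 | $50.00 | $50.00 | $3,297.71
2 | $3,297.71 | $50.00 | $50.00 | $3,297.71
3 | $3,297.71 | $50.00 | $1,270.61 | $2,077.10
4 | $2,077.10 | $50.00 | $1,270.61 | $856.49
5 | $856.49 | $50.00 | $906.49 | $0.00
Total paid: $3,547.71

$3,547.71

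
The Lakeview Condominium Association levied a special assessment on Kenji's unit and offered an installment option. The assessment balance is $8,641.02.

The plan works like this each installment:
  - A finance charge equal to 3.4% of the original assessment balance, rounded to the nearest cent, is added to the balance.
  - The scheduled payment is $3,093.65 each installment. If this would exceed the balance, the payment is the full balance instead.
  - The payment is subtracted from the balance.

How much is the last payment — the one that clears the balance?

Installment 1: $8,641.02 +$293.79 interest = $8,934.81; pay $3,093.65 → $5,841.16
Installment 2: $5,841.16 +$293.79 interest = $6,134.95; pay $3,093.65 → $3,041.30
Installment 3: $3,041.30 +$293.79 interest = $3,335.09; pay $3,093.65 → $241.44
Installment 4: $241.44 +$293.79 interest = $535.23; pay $535.23 → $0.00

$535.23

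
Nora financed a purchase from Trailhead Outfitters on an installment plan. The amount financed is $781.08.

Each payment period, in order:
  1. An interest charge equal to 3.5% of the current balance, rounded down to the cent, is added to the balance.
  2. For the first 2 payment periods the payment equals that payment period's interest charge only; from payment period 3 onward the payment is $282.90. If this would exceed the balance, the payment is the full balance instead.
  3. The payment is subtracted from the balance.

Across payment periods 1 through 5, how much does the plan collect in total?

# | Opening | Interest | Payment | End bal
1 | $781.08 | $27.33 | $27.33 | $781.08
2 | $781.08 | $27.33 | $27.33 | $781.08
3 | $781.08 | $27.33 | $282.90 | $525.51
4 | $525.51 | $18.39 | $282.90 | $261.00
5 | $261.00 | $9.13 | $270.13 | $0.00
Total paid: $890.59

$890.59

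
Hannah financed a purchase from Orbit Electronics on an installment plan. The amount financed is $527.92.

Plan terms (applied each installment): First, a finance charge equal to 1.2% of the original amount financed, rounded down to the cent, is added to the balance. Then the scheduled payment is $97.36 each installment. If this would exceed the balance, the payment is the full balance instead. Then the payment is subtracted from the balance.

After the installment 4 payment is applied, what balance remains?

Installment 1: opening $527.92; interest $6.33 → $534.25; payment $97.36; balance $436.89
Installment 2: opening $436.89; interest $6.33 → $443.22; payment $97.36; balance $345.86
Installment 3: opening $345.86; interest $6.33 → $352.19; payment $97.36; balance $254.83
Installment 4: opening $254.83; interest $6.33 → $261.16; payment $97.36; balance $163.80

$163.80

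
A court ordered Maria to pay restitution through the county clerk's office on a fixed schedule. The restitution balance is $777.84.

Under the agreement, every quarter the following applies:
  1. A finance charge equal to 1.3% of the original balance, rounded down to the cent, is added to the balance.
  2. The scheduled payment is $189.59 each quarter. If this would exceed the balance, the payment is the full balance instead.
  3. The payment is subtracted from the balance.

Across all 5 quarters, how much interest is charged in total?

Quarter 1: opening $777.84; interest $10.11 → $787.95; payment $189.59; balance $598.36
Quarter 2: opening $598.36; interest $10.11 → $608.47; payment $189.59; balance $418.88
Quarter 3: opening $418.88; interest $10.11 → $428.99; payment $189.59; balance $239.40
Quarter 4: opening $239.40; interest $10.11 → $249.51; payment $189.59; balance $59.92
Quarter 5: opening $59.92; interest $10.11 → $70.03; payment $70.03; balance $0.00
Total interest: $10.11 + $10.11 + $10.11 + $10.11 + $10.11 = $50.55

$50.55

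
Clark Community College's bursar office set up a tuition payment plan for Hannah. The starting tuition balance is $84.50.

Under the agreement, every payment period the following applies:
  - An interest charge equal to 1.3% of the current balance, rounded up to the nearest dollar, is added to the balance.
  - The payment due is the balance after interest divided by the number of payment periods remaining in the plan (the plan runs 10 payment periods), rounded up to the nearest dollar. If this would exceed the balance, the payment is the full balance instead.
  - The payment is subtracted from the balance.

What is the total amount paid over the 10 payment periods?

$96.50

# | Opening | Interest | Payment | End bal
1 | $84.50 | $2.00 | $9.00 | $77.50
2 | $77.50 | $2.00 | $9.00 | $70.50
3 | $70.50 | $1.00 | $9.00 | $62.50
4 | $62.50 | $1.00 | $10.00 | $53.50
5 | $53.50 | $1.00 | $10.00 | $44.50
6 | $44.50 | $1.00 | $10.00 | $35.50
7 | $35.50 | $1.00 | $10.00 | $26.50
8 | $26.50 | $1.00 | $10.00 | $17.50
9 | $17.50 | $1.00 | $10.00 | $8.50
10 | $8.50 | $1.00 | $9.50 | $0.00
Total paid: $96.50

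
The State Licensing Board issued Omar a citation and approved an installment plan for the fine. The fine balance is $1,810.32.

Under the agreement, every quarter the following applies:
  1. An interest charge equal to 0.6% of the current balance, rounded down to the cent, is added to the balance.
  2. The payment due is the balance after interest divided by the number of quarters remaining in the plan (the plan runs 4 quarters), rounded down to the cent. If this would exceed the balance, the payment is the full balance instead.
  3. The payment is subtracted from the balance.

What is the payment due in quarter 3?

$460.77

Quarter 1: opening $1,810.32; interest $10.86 → $1,821.18; payment $455.29; balance $1,365.89
Quarter 2: opening $1,365.89; interest $8.19 → $1,374.08; payment $458.02; balance $916.06
Quarter 3: opening $916.06; interest $5.49 → $921.55; payment $460.77; balance $460.78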